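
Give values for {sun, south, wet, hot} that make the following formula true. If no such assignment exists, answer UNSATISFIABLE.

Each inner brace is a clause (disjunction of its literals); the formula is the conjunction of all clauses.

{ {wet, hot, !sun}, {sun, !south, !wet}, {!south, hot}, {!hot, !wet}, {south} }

The clause (south) is unit, so south = true.
The clause (hot) is unit, so hot = true.
The clause (!wet) is unit, so wet = false.
Every clause is now satisfied; sun is unconstrained.

sun ↦ false; south ↦ true; wet ↦ false; hot ↦ true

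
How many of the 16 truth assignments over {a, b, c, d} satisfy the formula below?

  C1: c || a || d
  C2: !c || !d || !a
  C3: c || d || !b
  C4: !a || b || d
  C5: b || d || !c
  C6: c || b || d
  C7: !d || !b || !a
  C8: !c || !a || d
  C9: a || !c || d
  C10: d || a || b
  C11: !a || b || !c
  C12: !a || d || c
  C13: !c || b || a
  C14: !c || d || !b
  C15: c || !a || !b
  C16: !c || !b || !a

There are 2^4 = 16 truth assignments over (a, b, c, d).
Check each against the 16 clauses (columns in the order a, b, c, d):
  F F F F  ✗ fails (c || a || d)
  F F F T  ✓ satisfies all
  F F T F  ✗ fails (b || d || !c)
  F F T T  ✗ fails (!c || b || a)
  F T F F  ✗ fails (c || a || d)
  F T F T  ✓ satisfies all
  F T T F  ✗ fails (a || !c || d)
  F T T T  ✓ satisfies all
  T F F F  ✗ fails (!a || b || d)
  T F F T  ✓ satisfies all
  T F T F  ✗ fails (!a || b || d)
  T F T T  ✗ fails (!c || !d || !a)
  T T F F  ✗ fails (c || d || !b)
  T T F T  ✗ fails (!d || !b || !a)
  T T T F  ✗ fails (!c || !a || d)
  T T T T  ✗ fails (!c || !d || !a)
4 of the 16 rows are models.

4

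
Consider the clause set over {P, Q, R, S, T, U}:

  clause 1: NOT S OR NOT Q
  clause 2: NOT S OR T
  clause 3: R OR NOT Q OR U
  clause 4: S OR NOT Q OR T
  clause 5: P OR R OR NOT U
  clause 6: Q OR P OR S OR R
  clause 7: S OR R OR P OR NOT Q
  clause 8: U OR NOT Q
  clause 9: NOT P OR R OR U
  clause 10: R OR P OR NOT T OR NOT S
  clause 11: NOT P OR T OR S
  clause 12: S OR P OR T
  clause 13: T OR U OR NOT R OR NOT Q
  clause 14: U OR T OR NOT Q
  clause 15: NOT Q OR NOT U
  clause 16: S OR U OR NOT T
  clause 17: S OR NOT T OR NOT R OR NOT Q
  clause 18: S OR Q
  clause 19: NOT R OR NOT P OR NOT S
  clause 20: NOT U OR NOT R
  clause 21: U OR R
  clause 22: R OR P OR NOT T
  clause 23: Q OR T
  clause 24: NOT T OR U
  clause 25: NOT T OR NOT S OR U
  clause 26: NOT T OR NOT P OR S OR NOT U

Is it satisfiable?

Try S = true.
The clause (NOT Q) is unit, so Q = false.
The clause (T) is unit, so T = true.
The clause (U) is unit, so U = true.
The clause (NOT R) is unit, so R = false.
The clause (P) is unit, so P = true.
Every clause now holds.
A satisfying assignment: P=true; Q=false; R=false; S=true; T=true; U=true.

Satisfiable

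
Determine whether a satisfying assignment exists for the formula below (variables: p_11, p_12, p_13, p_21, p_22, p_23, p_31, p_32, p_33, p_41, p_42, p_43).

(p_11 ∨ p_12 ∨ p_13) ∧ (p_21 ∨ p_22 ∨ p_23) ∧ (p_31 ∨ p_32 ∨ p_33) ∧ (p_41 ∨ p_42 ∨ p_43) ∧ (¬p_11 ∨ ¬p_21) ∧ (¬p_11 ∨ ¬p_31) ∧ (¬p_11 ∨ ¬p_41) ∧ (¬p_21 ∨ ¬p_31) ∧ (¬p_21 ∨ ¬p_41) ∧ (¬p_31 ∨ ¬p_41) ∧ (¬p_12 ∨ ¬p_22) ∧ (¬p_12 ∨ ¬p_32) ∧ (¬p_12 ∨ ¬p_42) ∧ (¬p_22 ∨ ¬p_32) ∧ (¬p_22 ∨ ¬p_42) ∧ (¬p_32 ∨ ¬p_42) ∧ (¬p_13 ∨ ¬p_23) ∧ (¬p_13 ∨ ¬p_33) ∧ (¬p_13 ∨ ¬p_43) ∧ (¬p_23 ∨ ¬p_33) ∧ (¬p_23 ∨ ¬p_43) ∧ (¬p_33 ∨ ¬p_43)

Branch on p_11: set p_11 = False.
Branch on p_12: set p_12 = True.
The clause (¬p_22) is unit, so p_22 = False.
The clause (¬p_32) is unit, so p_32 = False.
The clause (¬p_42) is unit, so p_42 = False.
Branch on p_21: set p_21 = True.
The clause (¬p_31) is unit, so p_31 = False.
The clause (p_33) is unit, so p_33 = True.
The clause (¬p_41) is unit, so p_41 = False.
The clause (p_43) is unit, so p_43 = True.
Now (¬p_43) is unsatisfied and unit — conflict.
Backtrack on p_21: now try p_21 = False.
The clause (p_23) is unit, so p_23 = True.
The clause (¬p_13) is unit, so p_13 = False.
The clause (¬p_33) is unit, so p_33 = False.
The clause (p_31) is unit, so p_31 = True.
The clause (¬p_41) is unit, so p_41 = False.
The clause (p_43) is unit, so p_43 = True.
Now (¬p_43) is unsatisfied and unit — conflict.
Neither p_21 = True nor p_21 = False works.
Backtrack on p_12: now try p_12 = False.
The clause (p_13) is unit, so p_13 = True.
The clause (¬p_23) is unit, so p_23 = False.
The clause (¬p_33) is unit, so p_33 = False.
The clause (¬p_43) is unit, so p_43 = False.
Branch on p_21: set p_21 = True.
The clause (¬p_31) is unit, so p_31 = False.
The clause (p_32) is unit, so p_32 = True.
The clause (¬p_41) is unit, so p_41 = False.
The clause (p_42) is unit, so p_42 = True.
Now (¬p_42) is unsatisfied and unit — conflict.
Backtrack on p_21: now try p_21 = False.
The clause (p_22) is unit, so p_22 = True.
The clause (¬p_32) is unit, so p_32 = False.
The clause (p_31) is unit, so p_31 = True.
The clause (¬p_41) is unit, so p_41 = False.
The clause (p_42) is unit, so p_42 = True.
Now (¬p_42) is unsatisfied and unit — conflict.
Neither p_21 = True nor p_21 = False works.
Neither p_12 = True nor p_12 = False works.
Backtrack on p_11: now try p_11 = True.
The clause (¬p_21) is unit, so p_21 = False.
The clause (¬p_31) is unit, so p_31 = False.
The clause (¬p_41) is unit, so p_41 = False.
Branch on p_22: set p_22 = True.
The clause (¬p_12) is unit, so p_12 = False.
The clause (¬p_32) is unit, so p_32 = False.
The clause (p_33) is unit, so p_33 = True.
The clause (¬p_42) is unit, so p_42 = False.
The clause (p_43) is unit, so p_43 = True.
Now (¬p_43) is unsatisfied and unit — conflict.
Backtrack on p_22: now try p_22 = False.
The clause (p_23) is unit, so p_23 = True.
The clause (¬p_13) is unit, so p_13 = False.
The clause (¬p_33) is unit, so p_33 = False.
The clause (p_32) is unit, so p_32 = True.
The clause (¬p_12) is unit, so p_12 = False.
The clause (¬p_42) is unit, so p_42 = False.
The clause (p_43) is unit, so p_43 = True.
Now (¬p_43) is unsatisfied and unit — conflict.
Neither p_22 = True nor p_22 = False works.
Neither p_11 = True nor p_11 = False works.
No assignment satisfies every clause.

No, unsatisfiable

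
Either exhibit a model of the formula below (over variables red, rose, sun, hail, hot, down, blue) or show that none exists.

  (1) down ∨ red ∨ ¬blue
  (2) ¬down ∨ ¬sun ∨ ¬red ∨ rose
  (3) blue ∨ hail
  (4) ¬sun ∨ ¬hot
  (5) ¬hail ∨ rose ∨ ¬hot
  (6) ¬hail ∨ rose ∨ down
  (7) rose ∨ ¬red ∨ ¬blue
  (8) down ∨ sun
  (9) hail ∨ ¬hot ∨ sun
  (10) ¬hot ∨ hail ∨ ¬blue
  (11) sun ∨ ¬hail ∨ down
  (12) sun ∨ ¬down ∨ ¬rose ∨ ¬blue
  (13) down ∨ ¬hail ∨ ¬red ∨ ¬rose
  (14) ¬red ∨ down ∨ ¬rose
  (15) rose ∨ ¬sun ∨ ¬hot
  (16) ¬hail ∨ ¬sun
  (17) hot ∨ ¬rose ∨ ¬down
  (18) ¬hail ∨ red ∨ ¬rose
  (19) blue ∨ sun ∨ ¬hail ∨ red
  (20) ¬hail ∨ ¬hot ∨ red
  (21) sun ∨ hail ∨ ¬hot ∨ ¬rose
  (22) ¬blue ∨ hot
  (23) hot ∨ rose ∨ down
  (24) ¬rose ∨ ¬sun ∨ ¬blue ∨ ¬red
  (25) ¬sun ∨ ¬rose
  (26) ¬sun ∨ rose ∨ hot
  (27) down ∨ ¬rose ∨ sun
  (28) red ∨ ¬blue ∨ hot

Suppose blue = False.
The clause (hail) is unit, so hail = True.
The clause (¬sun) is unit, so sun = False.
The clause (down) is unit, so down = True.
The clause (red) is unit, so red = True.
Suppose rose = True.
The clause (hot) is unit, so hot = True.
Every clause now holds.

red ↦ True, rose ↦ True, sun ↦ False, hail ↦ True, hot ↦ True, down ↦ True, blue ↦ False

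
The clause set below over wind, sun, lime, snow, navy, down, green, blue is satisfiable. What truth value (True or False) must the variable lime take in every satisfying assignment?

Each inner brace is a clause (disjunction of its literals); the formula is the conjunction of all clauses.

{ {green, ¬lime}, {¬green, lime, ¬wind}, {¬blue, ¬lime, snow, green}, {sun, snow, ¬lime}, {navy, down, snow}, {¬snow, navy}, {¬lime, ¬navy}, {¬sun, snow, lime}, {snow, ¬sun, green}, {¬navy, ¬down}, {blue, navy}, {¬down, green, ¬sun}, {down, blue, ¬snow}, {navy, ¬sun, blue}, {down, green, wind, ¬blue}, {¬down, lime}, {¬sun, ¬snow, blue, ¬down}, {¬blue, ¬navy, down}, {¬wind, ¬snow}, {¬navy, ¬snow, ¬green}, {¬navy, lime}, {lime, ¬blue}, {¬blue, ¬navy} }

True

Suppose lime = False.
(¬down) alone gives down = False.
(¬navy) alone gives navy = False.
(snow) alone gives snow = True.
Now (¬snow) is unsatisfied and unit — conflict.
So every satisfying assignment has lime = True.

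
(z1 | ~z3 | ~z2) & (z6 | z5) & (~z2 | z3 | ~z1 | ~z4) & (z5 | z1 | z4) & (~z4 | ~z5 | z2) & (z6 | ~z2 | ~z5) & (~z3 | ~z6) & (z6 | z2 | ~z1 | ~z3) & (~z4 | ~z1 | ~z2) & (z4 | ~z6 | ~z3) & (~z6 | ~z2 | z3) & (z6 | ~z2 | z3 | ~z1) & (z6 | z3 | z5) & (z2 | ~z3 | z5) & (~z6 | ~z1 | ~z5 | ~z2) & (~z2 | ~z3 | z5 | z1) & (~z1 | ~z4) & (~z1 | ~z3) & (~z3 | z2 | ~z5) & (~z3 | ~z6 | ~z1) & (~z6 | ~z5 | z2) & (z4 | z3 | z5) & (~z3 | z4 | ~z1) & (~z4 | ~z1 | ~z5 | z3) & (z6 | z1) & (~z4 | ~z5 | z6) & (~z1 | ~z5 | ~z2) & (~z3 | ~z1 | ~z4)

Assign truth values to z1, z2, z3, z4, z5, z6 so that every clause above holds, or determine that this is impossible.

z1=0,  z2=0,  z3=0,  z4=1,  z5=0,  z6=1

Suppose z6 = 1.
Unit clause (~z3) forces z3 = 0.
Unit clause (~z2) forces z2 = 0.
Unit clause (~z5) forces z5 = 0.
Unit clause (z4) forces z4 = 1.
Unit clause (~z1) forces z1 = 0.
Every clause now holds.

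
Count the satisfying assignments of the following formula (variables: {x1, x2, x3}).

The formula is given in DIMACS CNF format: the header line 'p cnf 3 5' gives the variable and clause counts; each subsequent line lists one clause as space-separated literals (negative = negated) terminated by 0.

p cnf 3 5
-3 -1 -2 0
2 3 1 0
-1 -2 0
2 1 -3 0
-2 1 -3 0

3

There are 2^3 = 8 truth assignments over (x1, x2, x3).
Check each against the 5 clauses (columns in the order x1, x2, x3):
  F F F  ✗ fails (x2 ∨ x3 ∨ x1)
  F F T  ✗ fails (x2 ∨ x1 ∨ ¬x3)
  F T F  ✓ satisfies all
  F T T  ✗ fails (¬x2 ∨ x1 ∨ ¬x3)
  T F F  ✓ satisfies all
  T F T  ✓ satisfies all
  T T F  ✗ fails (¬x1 ∨ ¬x2)
  T T T  ✗ fails (¬x3 ∨ ¬x1 ∨ ¬x2)
3 of the 8 rows are models.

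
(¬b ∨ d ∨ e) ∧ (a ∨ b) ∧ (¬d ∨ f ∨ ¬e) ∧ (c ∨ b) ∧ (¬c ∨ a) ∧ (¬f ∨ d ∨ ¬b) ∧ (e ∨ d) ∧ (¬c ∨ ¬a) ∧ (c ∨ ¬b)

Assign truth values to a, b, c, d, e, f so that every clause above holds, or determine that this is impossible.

UNSATISFIABLE

Branch on a: set a = True.
The clause (¬c) is unit, so c = False.
The clause (b) is unit, so b = True.
But (¬b) is also a unit clause — contradiction.
So a must be the other value — set a = False.
The clause (b) is unit, so b = True.
The clause (¬c) is unit, so c = False.
But (c) is also a unit clause — contradiction.
Both values of a lead to a conflict.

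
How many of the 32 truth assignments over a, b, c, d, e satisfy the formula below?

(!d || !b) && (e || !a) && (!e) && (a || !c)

3

There are 2^5 = 32 truth assignments over (a, b, c, d, e).
Split on e. With e = true, the clauses containing e are satisfied and !e drops from the rest; 0 of the 2^4 = 16 assignments to the other variables satisfy what remains.
With e = false, by the same count on the reduced clause set, 3 assignments work.
Total: 0 + 3 = 3.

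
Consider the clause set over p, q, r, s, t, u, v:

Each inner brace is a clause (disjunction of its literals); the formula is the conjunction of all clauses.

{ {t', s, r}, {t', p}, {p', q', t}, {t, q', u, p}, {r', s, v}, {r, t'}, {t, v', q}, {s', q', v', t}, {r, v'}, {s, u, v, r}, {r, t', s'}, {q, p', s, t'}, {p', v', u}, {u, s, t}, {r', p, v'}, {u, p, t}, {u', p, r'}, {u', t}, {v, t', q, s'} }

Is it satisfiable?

Try t = 0.
The clause (u') is unit, so u = 0.
The clause (s) is unit, so s = 1.
The clause (p) is unit, so p = 1.
The clause (q') is unit, so q = 0.
The clause (v') is unit, so v = 0.
Every clause is now satisfied; r is unconstrained.
A satisfying assignment: p=1; q=0; r=1; s=1; t=0; u=0; v=0.

Yes, satisfiable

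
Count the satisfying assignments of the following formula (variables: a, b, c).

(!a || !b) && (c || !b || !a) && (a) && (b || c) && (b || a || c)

1

There are 2^3 = 8 truth assignments over (a, b, c).
Check each against the 5 clauses (columns in the order a, b, c):
  F F F  ✗ fails (a)
  F F T  ✗ fails (a)
  F T F  ✗ fails (a)
  F T T  ✗ fails (a)
  T F F  ✗ fails (b || c)
  T F T  ✓ satisfies all
  T T F  ✗ fails (!a || !b)
  T T T  ✗ fails (!a || !b)
1 of the 8 rows is a model.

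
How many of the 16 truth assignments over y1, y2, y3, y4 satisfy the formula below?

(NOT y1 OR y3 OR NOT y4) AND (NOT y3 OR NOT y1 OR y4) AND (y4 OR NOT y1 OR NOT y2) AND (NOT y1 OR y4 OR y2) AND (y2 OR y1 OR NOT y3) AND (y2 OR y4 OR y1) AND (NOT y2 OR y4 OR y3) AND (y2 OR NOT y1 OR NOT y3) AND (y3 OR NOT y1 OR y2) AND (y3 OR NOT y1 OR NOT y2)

5

There are 2^4 = 16 truth assignments over (y1, y2, y3, y4).
Check each against the 10 clauses (columns in the order y1, y2, y3, y4):
  F F F F  ✗ fails (y2 OR y4 OR y1)
  F F F T  ✓ satisfies all
  F F T F  ✗ fails (y2 OR y1 OR NOT y3)
  F F T T  ✗ fails (y2 OR y1 OR NOT y3)
  F T F F  ✗ fails (NOT y2 OR y4 OR y3)
  F T F T  ✓ satisfies all
  F T T F  ✓ satisfies all
  F T T T  ✓ satisfies all
  T F F F  ✗ fails (NOT y1 OR y4 OR y2)
  T F F T  ✗ fails (NOT y1 OR y3 OR NOT y4)
  T F T F  ✗ fails (NOT y3 OR NOT y1 OR y4)
  T F T T  ✗ fails (y2 OR NOT y1 OR NOT y3)
  T T F F  ✗ fails (y4 OR NOT y1 OR NOT y2)
  T T F T  ✗ fails (NOT y1 OR y3 OR NOT y4)
  T T T F  ✗ fails (NOT y3 OR NOT y1 OR y4)
  T T T T  ✓ satisfies all
5 of the 16 rows are models.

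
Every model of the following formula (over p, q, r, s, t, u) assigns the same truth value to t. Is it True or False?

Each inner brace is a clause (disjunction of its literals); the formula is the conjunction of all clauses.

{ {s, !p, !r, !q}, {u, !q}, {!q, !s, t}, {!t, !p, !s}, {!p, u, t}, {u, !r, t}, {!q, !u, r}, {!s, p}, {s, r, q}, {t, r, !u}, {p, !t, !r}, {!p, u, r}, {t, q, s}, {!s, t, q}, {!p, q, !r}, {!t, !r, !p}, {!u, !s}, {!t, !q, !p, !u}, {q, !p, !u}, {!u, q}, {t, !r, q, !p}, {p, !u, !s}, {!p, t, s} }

False

Suppose t = true.
Branch on u: set u = true.
From the singleton clause (!s), s = false.
From the singleton clause (q), q = true.
From the singleton clause (r), r = true.
From the singleton clause (!p), p = false.
That conflicts with the unit clause (p).
Backtrack on u: now try u = false.
From the singleton clause (!q), q = false.
Branch on p: set p = false.
From the singleton clause (!s), s = false.
From the singleton clause (r), r = true.
That conflicts with the unit clause (!r).
Backtrack on p: now try p = true.
From the singleton clause (!s), s = false.
From the singleton clause (r), r = true.
That conflicts with the unit clause (!r).
Either choice for p ends in contradiction.
Either choice for u ends in contradiction.
So every satisfying assignment has t = False.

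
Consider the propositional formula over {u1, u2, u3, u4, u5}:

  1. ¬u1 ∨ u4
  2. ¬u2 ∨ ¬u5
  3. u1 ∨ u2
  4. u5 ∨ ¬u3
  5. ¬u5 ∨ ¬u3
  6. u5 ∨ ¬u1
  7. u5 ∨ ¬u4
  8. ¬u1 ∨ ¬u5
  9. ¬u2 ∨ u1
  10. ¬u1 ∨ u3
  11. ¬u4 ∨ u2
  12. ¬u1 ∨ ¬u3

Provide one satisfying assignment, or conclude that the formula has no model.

UNSATISFIABLE

Try u1 = False.
The clause (u2) is unit, so u2 = True.
That conflicts with the unit clause (¬u2).
That branch fails; take u1 = True instead.
The clause (u4) is unit, so u4 = True.
The clause (u5) is unit, so u5 = True.
That conflicts with the unit clause (¬u5).
Neither u1 = True nor u1 = False works.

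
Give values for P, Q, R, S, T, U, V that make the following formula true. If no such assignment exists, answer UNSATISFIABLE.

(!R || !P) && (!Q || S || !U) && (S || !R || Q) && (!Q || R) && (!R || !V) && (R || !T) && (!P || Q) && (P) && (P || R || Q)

Unit clause (P) forces P = true.
Unit clause (!R) forces R = false.
Unit clause (!Q) forces Q = false.
Now (Q) is unsatisfied and unit — conflict.

UNSATISFIABLE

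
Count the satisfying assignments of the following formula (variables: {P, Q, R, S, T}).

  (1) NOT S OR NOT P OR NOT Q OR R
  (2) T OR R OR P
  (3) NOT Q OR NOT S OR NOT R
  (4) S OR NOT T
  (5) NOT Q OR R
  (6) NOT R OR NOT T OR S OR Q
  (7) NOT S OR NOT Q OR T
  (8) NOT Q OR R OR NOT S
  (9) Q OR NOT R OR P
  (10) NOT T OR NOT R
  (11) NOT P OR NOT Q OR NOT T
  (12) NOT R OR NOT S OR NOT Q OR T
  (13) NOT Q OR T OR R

There are 2^5 = 32 truth assignments over (P, Q, R, S, T).
Split on T. With T = true, the clauses containing T are satisfied and NOT T drops from the rest; 2 of the 2^4 = 16 assignments to the other variables satisfy what remains.
With T = false, by the same count on the reduced clause set, 6 assignments work.
(One model: P=F, Q=F, R=F, S=T, T=T.)
Total: 2 + 6 = 8.

8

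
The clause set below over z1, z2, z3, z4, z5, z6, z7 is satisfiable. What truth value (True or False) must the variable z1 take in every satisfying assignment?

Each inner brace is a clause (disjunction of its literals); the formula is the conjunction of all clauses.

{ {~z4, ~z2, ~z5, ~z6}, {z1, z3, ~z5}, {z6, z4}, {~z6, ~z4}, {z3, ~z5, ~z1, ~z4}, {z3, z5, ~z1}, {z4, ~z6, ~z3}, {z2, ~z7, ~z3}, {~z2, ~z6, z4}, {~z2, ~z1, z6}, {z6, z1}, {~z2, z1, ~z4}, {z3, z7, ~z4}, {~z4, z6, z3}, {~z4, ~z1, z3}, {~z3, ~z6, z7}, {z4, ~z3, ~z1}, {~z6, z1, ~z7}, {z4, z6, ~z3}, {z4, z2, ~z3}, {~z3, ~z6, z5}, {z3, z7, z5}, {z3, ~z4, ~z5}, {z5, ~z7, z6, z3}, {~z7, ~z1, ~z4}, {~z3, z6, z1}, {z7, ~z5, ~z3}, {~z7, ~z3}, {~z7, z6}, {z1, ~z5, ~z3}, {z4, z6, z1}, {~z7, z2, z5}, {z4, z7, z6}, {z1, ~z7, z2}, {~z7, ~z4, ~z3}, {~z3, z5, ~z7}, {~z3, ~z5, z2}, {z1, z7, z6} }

Suppose z1 = 0.
The clause (z6) is unit, so z6 = 1.
The clause (~z4) is unit, so z4 = 0.
The clause (~z3) is unit, so z3 = 0.
The clause (~z5) is unit, so z5 = 0.
The clause (~z2) is unit, so z2 = 0.
The clause (~z7) is unit, so z7 = 0.
That conflicts with the unit clause (z7).
So every satisfying assignment has z1 = True.

True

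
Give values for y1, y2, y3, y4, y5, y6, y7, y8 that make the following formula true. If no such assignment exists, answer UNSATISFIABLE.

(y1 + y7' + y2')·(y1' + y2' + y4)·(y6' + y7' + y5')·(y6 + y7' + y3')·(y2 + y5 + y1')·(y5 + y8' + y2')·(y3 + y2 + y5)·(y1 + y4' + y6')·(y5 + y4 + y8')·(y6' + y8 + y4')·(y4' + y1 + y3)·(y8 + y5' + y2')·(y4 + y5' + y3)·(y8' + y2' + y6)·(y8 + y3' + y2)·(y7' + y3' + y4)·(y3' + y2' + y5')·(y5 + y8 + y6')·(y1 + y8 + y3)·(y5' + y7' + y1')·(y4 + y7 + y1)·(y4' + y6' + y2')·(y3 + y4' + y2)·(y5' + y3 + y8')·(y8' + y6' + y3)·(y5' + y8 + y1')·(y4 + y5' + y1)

y1: 0,  y2: 0,  y3: 1,  y4: 1,  y5: 1,  y6: 0,  y7: 0,  y8: 1

Branch on y1: set y1 = 0.
Branch on y7: set y7 = 0.
(y4) alone gives y4 = 1.
(y6') alone gives y6 = 0.
(y3) alone gives y3 = 1.
Branch on y8: set y8 = 1.
(y2') alone gives y2 = 0.
All clauses hold; y5 can take either value.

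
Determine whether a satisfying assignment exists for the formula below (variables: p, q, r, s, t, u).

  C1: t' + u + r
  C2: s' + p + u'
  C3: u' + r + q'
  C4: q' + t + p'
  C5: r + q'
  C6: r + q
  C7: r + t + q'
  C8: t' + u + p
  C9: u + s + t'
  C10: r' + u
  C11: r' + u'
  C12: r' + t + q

No

Try r = 1.
(u) alone gives u = 1.
But (u') is also a unit clause — contradiction.
So r must be the other value — set r = 0.
(q') alone gives q = 0.
But (q) is also a unit clause — contradiction.
Either choice for r ends in contradiction.
No assignment satisfies every clause.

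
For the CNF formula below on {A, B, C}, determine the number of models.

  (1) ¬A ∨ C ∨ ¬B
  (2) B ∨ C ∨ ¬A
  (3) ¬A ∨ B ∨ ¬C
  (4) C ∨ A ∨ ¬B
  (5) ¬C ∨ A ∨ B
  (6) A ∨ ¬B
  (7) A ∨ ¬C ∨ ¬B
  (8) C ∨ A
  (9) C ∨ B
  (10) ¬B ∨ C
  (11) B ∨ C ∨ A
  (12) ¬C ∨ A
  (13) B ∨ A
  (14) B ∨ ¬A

There are 2^3 = 8 truth assignments over (A, B, C).
Split on B. With B = True, the clauses containing B are satisfied and ¬B drops from the rest; 1 of the 2^2 = 4 assignments to the other variables satisfy what remains.
With B = False, by the same count on the reduced clause set, 0 assignments work.
(One model: A=T, B=T, C=T.)
Total: 1 + 0 = 1.

1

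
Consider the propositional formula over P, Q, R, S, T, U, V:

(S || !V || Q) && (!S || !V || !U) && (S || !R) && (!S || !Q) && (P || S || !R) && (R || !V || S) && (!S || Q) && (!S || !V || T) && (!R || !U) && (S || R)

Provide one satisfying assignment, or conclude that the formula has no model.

Branch on S: set S = true.
(!Q) alone gives Q = false.
But (Q) is also a unit clause — contradiction.
Backtrack on S: now try S = false.
(!R) alone gives R = false.
But (R) is also a unit clause — contradiction.
Both values of S lead to a conflict.

UNSATISFIABLE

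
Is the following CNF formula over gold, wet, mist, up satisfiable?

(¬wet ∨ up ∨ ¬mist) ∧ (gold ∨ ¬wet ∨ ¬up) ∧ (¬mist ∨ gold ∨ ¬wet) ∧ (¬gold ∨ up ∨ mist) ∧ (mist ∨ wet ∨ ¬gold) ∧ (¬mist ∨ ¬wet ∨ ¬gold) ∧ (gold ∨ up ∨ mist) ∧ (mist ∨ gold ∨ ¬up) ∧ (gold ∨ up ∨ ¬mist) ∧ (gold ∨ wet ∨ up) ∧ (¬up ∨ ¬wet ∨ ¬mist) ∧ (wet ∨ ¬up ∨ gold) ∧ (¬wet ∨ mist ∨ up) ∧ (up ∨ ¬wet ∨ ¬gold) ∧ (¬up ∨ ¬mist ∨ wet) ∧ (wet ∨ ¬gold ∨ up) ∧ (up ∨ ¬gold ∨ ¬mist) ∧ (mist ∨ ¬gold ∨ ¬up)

Unsatisfiable

Try wet = False.
Try mist = True.
(¬up) alone gives up = False.
(gold) alone gives gold = True.
That conflicts with the unit clause (¬gold).
Backtrack on mist: now try mist = False.
(¬gold) alone gives gold = False.
(up) alone gives up = True.
That conflicts with the unit clause (¬up).
Both values of mist lead to a conflict.
Backtrack on wet: now try wet = True.
Try up = True.
(gold) alone gives gold = True.
(¬mist) alone gives mist = False.
That conflicts with the unit clause (mist).
Backtrack on up: now try up = False.
(¬mist) alone gives mist = False.
That conflicts with the unit clause (mist).
Both values of up lead to a conflict.
Both values of wet lead to a conflict.
No assignment satisfies every clause.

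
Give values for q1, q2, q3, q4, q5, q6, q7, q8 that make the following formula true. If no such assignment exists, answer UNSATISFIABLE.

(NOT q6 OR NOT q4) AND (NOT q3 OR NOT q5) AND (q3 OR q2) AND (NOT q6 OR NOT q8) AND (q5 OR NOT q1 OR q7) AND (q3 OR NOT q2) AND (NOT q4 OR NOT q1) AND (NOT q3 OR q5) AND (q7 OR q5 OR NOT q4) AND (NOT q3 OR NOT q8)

UNSATISFIABLE

Case q6 = false:
Case q3 = false:
The clause (q2) is unit, so q2 = true.
Now (NOT q2) is unsatisfied and unit — conflict.
Backtrack on q3: now try q3 = true.
The clause (NOT q5) is unit, so q5 = false.
Now (q5) is unsatisfied and unit — conflict.
Either choice for q3 ends in contradiction.
Backtrack on q6: now try q6 = true.
The clause (NOT q4) is unit, so q4 = false.
The clause (NOT q8) is unit, so q8 = false.
Case q3 = false:
The clause (q2) is unit, so q2 = true.
Now (NOT q2) is unsatisfied and unit — conflict.
Backtrack on q3: now try q3 = true.
The clause (NOT q5) is unit, so q5 = false.
Now (q5) is unsatisfied and unit — conflict.
Either choice for q3 ends in contradiction.
Either choice for q6 ends in contradiction.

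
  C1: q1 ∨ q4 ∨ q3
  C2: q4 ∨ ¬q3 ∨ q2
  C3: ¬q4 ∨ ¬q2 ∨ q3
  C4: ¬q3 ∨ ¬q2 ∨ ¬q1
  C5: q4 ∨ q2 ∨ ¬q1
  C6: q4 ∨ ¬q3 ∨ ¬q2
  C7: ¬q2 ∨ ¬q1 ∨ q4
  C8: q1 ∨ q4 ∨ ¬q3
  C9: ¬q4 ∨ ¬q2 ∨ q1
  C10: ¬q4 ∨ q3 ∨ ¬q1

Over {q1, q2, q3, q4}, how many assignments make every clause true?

There are 2^4 = 16 truth assignments over (q1, q2, q3, q4).
Check each against the 10 clauses (columns in the order q1, q2, q3, q4):
  F F F F  ✗ fails (q1 ∨ q4 ∨ q3)
  F F F T  ✓ satisfies all
  F F T F  ✗ fails (q4 ∨ ¬q3 ∨ q2)
  F F T T  ✓ satisfies all
  F T F F  ✗ fails (q1 ∨ q4 ∨ q3)
  F T F T  ✗ fails (¬q4 ∨ ¬q2 ∨ q3)
  F T T F  ✗ fails (q4 ∨ ¬q3 ∨ ¬q2)
  F T T T  ✗ fails (¬q4 ∨ ¬q2 ∨ q1)
  T F F F  ✗ fails (q4 ∨ q2 ∨ ¬q1)
  T F F T  ✗ fails (¬q4 ∨ q3 ∨ ¬q1)
  T F T F  ✗ fails (q4 ∨ ¬q3 ∨ q2)
  T F T T  ✓ satisfies all
  T T F F  ✗ fails (¬q2 ∨ ¬q1 ∨ q4)
  T T F T  ✗ fails (¬q4 ∨ ¬q2 ∨ q3)
  T T T F  ✗ fails (¬q3 ∨ ¬q2 ∨ ¬q1)
  T T T T  ✗ fails (¬q3 ∨ ¬q2 ∨ ¬q1)
3 of the 16 rows are models.

3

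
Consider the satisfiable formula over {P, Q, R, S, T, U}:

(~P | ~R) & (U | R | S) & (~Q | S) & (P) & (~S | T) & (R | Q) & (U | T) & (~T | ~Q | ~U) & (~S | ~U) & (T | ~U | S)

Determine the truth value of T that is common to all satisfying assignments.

Suppose T = 0.
From the singleton clause (P), P = 1.
From the singleton clause (~R), R = 0.
From the singleton clause (~S), S = 0.
From the singleton clause (U), U = 1.
Now (~U) is unsatisfied and unit — conflict.
So every satisfying assignment has T = True.

True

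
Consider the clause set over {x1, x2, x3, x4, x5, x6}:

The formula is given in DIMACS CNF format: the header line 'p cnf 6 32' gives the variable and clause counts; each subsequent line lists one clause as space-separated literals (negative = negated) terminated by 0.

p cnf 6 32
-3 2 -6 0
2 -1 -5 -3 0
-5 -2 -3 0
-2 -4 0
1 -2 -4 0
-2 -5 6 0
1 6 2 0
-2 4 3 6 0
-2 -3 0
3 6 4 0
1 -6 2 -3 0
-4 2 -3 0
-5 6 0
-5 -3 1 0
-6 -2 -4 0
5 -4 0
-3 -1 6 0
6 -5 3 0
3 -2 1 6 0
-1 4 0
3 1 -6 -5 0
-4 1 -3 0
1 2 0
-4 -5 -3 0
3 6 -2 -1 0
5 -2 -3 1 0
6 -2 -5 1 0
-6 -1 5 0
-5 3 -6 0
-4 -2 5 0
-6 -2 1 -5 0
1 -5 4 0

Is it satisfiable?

Case x2 = True:
(¬x4) alone gives x4 = False.
(¬x3) alone gives x3 = False.
(x6) alone gives x6 = True.
(¬x1) alone gives x1 = False.
(¬x5) alone gives x5 = False.
All clauses are satisfied.
A satisfying assignment: x1 ↦ False,  x2 ↦ True,  x3 ↦ False,  x4 ↦ False,  x5 ↦ False,  x6 ↦ True.

Satisfiable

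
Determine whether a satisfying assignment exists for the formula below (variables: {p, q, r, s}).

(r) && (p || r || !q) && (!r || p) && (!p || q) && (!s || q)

Yes

Unit clause (r) forces r = true.
Unit clause (p) forces p = true.
Unit clause (q) forces q = true.
All clauses hold; s can take either value.
A satisfying assignment: p: true, q: true, r: true, s: false.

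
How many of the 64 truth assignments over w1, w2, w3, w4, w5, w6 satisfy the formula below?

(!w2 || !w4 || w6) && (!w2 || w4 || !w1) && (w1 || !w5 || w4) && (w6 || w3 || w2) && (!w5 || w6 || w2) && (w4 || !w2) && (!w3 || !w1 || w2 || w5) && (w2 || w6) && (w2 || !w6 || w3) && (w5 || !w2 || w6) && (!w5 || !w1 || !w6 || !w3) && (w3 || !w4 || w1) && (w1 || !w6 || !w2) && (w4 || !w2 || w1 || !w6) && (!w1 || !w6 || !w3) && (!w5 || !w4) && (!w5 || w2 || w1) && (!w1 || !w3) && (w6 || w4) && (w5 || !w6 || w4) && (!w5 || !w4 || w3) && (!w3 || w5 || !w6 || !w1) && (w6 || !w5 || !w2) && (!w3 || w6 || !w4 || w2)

There are 2^6 = 64 truth assignments over (w1, w2, w3, w4, w5, w6).
Split on w2. With w2 = true, the clauses containing w2 are satisfied and !w2 drops from the rest; 1 of the 2^5 = 32 assignments to the other variables satisfy what remains.
With w2 = false, by the same count on the reduced clause set, 1 assignment works.
Total: 1 + 1 = 2.

2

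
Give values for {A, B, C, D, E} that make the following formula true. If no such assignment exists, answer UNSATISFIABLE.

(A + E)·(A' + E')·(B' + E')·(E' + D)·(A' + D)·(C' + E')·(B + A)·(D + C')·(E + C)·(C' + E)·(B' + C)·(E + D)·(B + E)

UNSATISFIABLE

Try A = 1.
(E') alone gives E = 0.
(D) alone gives D = 1.
(C) alone gives C = 1.
Now (C') is unsatisfied and unit — conflict.
That branch fails; take A = 0 instead.
(E) alone gives E = 1.
(B') alone gives B = 0.
Now (B) is unsatisfied and unit — conflict.
Neither A = 1 nor A = 0 works.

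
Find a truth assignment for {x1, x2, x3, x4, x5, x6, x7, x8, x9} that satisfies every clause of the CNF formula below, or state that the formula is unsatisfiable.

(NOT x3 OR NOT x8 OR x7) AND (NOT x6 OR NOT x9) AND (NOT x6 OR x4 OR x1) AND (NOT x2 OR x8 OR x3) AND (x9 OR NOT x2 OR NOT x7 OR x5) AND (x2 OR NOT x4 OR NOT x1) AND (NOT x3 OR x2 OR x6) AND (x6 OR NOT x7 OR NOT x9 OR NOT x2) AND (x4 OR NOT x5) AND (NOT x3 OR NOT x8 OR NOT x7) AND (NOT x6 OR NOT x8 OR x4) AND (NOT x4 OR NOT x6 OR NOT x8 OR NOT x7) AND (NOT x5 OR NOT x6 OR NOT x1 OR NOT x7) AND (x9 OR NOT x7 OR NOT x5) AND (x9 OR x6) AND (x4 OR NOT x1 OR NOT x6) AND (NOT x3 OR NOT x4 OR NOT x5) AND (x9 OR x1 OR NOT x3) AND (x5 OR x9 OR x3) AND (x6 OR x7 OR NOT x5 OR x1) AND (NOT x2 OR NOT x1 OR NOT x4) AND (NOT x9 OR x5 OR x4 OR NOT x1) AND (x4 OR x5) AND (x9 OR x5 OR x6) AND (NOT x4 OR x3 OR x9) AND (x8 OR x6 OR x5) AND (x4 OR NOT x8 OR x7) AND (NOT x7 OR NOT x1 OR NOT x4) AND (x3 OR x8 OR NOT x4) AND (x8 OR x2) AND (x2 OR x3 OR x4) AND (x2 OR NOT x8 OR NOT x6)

x1=false, x2=false, x3=false, x4=true, x5=true, x6=false, x7=true, x8=true, x9=true

Suppose x6 = false.
(x9) alone gives x9 = true.
Suppose x3 = false.
Suppose x2 = false.
(x8) alone gives x8 = true.
(x4) alone gives x4 = true.
(NOT x1) alone gives x1 = false.
Suppose x7 = true.
Every clause is now satisfied; x5 is unconstrained.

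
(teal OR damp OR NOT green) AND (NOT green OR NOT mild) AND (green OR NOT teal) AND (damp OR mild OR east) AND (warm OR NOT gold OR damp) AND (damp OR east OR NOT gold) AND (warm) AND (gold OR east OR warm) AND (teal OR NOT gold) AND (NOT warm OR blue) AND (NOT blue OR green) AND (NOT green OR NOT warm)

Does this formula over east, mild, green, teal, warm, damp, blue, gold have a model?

The clause (warm) is unit, so warm = true.
The clause (blue) is unit, so blue = true.
The clause (green) is unit, so green = true.
Now (NOT green) is unsatisfied and unit — conflict.
No assignment satisfies every clause.

No, unsatisfiable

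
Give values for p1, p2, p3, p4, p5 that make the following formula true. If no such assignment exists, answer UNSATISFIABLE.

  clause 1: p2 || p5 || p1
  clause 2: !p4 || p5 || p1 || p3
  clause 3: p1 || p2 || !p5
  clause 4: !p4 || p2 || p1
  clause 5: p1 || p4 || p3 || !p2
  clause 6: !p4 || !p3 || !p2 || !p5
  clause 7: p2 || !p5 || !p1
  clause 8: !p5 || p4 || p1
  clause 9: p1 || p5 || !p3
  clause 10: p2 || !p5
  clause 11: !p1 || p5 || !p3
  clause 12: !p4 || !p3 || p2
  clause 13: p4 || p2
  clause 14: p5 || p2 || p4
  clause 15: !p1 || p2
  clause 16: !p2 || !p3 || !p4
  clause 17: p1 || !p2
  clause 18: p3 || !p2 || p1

p1=true,  p2=true,  p3=false,  p4=true,  p5=true

Suppose p2 = true.
(p1) alone gives p1 = true.
Suppose p5 = true.
Suppose p4 = true.
(!p3) alone gives p3 = false.
This assignment satisfies each clause.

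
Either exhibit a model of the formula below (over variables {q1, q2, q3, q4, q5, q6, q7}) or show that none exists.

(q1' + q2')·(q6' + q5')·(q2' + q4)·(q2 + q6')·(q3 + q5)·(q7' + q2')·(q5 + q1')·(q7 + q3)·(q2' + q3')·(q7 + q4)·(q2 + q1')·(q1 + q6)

Branch on q1: set q1 = 0.
From the singleton clause (q6), q6 = 1.
From the singleton clause (q5'), q5 = 0.
From the singleton clause (q2), q2 = 1.
From the singleton clause (q4), q4 = 1.
From the singleton clause (q3), q3 = 1.
Now (q3') is unsatisfied and unit — conflict.
Backtrack on q1: now try q1 = 1.
From the singleton clause (q2'), q2 = 0.
Now (q2) is unsatisfied and unit — conflict.
Either choice for q1 ends in contradiction.

UNSATISFIABLE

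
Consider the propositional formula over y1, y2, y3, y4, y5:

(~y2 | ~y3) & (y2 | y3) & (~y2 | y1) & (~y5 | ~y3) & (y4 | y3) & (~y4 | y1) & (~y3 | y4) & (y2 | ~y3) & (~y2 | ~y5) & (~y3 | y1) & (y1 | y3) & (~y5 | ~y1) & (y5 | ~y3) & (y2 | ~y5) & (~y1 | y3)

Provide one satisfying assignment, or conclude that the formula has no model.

UNSATISFIABLE

Try y2 = 0.
Unit clause (y3) forces y3 = 1.
That conflicts with the unit clause (~y3).
That branch fails; take y2 = 1 instead.
Unit clause (~y3) forces y3 = 0.
Unit clause (y1) forces y1 = 1.
That conflicts with the unit clause (~y1).
Both values of y2 lead to a conflict.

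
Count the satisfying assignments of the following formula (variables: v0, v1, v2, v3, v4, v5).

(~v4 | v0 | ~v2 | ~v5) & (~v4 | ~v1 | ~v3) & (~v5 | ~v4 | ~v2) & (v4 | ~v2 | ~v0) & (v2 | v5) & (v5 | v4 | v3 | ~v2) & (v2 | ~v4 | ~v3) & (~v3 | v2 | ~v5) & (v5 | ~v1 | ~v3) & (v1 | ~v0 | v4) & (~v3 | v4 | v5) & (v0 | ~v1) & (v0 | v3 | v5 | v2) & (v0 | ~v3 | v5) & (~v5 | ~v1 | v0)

There are 2^6 = 64 truth assignments over (v0, v1, v2, v3, v4, v5).
Split on v3. With v3 = 1, the clauses containing v3 are satisfied and ~v3 drops from the rest; 2 of the 2^5 = 32 assignments to the other variables satisfy what remains.
With v3 = 0, by the same count on the reduced clause set, 9 assignments work.
Total: 2 + 9 = 11.

11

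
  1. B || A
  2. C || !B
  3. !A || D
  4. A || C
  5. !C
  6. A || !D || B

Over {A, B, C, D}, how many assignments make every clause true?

There are 2^4 = 16 truth assignments over (A, B, C, D).
Check each against the 6 clauses (columns in the order A, B, C, D):
  F F F F  ✗ fails (B || A)
  F F F T  ✗ fails (B || A)
  F F T F  ✗ fails (B || A)
  F F T T  ✗ fails (B || A)
  F T F F  ✗ fails (C || !B)
  F T F T  ✗ fails (C || !B)
  F T T F  ✗ fails (!C)
  F T T T  ✗ fails (!C)
  T F F F  ✗ fails (!A || D)
  T F F T  ✓ satisfies all
  T F T F  ✗ fails (!A || D)
  T F T T  ✗ fails (!C)
  T T F F  ✗ fails (C || !B)
  T T F T  ✗ fails (C || !B)
  T T T F  ✗ fails (!A || D)
  T T T T  ✗ fails (!C)
1 of the 16 rows is a model.

1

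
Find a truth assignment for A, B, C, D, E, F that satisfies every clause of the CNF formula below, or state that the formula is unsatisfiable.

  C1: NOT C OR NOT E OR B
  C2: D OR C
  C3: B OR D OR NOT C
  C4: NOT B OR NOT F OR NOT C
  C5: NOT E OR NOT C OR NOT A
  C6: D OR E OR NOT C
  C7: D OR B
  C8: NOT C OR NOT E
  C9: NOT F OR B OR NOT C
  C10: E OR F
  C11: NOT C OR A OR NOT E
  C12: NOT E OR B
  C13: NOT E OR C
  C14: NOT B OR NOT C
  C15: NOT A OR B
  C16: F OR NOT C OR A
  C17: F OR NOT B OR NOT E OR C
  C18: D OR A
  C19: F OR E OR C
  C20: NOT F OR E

Try D = true.
Try C = false.
The clause (NOT E) is unit, so E = false.
The clause (F) is unit, so F = true.
But (NOT F) is also a unit clause — contradiction.
Backtrack on C: now try C = true.
The clause (NOT E) is unit, so E = false.
The clause (F) is unit, so F = true.
But (NOT F) is also a unit clause — contradiction.
Either choice for C ends in contradiction.
Backtrack on D: now try D = false.
The clause (C) is unit, so C = true.
The clause (B) is unit, so B = true.
But (NOT B) is also a unit clause — contradiction.
Either choice for D ends in contradiction.

UNSATISFIABLE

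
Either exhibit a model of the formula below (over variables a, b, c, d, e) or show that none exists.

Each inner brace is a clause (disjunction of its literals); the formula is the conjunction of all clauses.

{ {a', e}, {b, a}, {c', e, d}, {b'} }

The clause (b') is unit, so b = 0.
The clause (a) is unit, so a = 1.
The clause (e) is unit, so e = 1.
No clause remains; c, d are free.

a=1; b=0; c=0; d=1; e=1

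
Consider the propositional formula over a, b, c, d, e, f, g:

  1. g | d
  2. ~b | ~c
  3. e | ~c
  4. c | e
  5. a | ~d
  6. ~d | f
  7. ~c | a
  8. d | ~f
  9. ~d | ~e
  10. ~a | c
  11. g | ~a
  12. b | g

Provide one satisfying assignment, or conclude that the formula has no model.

Try g = 1.
Try b = 0.
Try e = 1.
The clause (~d) is unit, so d = 0.
The clause (~f) is unit, so f = 0.
Try c = 1.
The clause (a) is unit, so a = 1.
Every clause now holds.

a=1; b=0; c=1; d=0; e=1; f=0; g=1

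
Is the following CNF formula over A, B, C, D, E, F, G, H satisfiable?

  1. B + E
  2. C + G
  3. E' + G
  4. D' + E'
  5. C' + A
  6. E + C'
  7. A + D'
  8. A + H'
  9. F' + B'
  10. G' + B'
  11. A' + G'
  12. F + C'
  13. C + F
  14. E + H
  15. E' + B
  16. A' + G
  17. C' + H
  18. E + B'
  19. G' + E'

No

Case B = 1:
The clause (F') is unit, so F = 0.
The clause (G') is unit, so G = 0.
The clause (C) is unit, so C = 1.
That conflicts with the unit clause (C').
Undo B and try B = 0.
The clause (E) is unit, so E = 1.
That conflicts with the unit clause (E').
Neither B = 1 nor B = 0 works.
No assignment satisfies every clause.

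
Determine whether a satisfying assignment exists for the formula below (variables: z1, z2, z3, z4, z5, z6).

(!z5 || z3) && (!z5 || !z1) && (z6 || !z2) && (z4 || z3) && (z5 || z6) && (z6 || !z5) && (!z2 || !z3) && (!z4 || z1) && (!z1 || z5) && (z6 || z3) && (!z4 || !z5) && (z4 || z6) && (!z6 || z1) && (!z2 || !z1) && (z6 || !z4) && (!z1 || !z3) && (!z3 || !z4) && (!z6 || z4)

Unsatisfiable

Case z5 = false:
(z6) alone gives z6 = true.
(!z1) alone gives z1 = false.
But (z1) is also a unit clause — contradiction.
So z5 must be the other value — set z5 = true.
(z3) alone gives z3 = true.
(!z1) alone gives z1 = false.
(z6) alone gives z6 = true.
But (!z6) is also a unit clause — contradiction.
Either choice for z5 ends in contradiction.
No assignment satisfies every clause.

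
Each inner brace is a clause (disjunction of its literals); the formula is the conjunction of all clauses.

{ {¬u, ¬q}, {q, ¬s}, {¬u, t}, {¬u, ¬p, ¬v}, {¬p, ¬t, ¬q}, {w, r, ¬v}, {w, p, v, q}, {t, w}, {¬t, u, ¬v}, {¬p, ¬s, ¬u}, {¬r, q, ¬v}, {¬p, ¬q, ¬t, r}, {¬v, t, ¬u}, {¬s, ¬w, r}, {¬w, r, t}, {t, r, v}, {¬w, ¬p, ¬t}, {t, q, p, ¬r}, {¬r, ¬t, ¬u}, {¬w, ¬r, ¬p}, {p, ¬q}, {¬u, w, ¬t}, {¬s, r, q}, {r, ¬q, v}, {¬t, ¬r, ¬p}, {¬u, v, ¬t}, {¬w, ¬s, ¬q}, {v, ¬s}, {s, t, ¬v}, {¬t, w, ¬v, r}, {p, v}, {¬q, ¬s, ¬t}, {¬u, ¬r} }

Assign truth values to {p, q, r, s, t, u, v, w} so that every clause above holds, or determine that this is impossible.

Suppose u = False.
Suppose q = False.
Unit clause (¬s) forces s = False.
Suppose t = True.
Unit clause (¬v) forces v = False.
Unit clause (p) forces p = True.
Unit clause (¬w) forces w = False.
Unit clause (¬r) forces r = False.
Every clause now holds.

p ↦ True, q ↦ False, r ↦ False, s ↦ False, t ↦ True, u ↦ False, v ↦ False, w ↦ False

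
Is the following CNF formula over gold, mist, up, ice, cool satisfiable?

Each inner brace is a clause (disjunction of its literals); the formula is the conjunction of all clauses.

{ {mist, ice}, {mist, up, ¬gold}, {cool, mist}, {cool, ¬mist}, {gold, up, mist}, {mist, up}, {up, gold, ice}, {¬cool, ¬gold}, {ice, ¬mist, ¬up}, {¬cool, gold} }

Try mist = True.
The clause (cool) is unit, so cool = True.
The clause (¬gold) is unit, so gold = False.
That conflicts with the unit clause (gold).
So mist must be the other value — set mist = False.
The clause (ice) is unit, so ice = True.
The clause (cool) is unit, so cool = True.
The clause (up) is unit, so up = True.
The clause (¬gold) is unit, so gold = False.
That conflicts with the unit clause (gold).
Both values of mist lead to a conflict.
No assignment satisfies every clause.

No, unsatisfiable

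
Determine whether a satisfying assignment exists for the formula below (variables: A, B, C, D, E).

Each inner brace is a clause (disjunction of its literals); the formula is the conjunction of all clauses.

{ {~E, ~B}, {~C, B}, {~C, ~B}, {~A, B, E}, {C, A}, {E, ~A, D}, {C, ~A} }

Case E = 0:
Case C = 0:
From the singleton clause (A), A = 1.
But (~A) is also a unit clause — contradiction.
Undo C and try C = 1.
From the singleton clause (B), B = 1.
But (~B) is also a unit clause — contradiction.
Neither C = 1 nor C = 0 works.
Undo E and try E = 1.
From the singleton clause (~B), B = 0.
From the singleton clause (~C), C = 0.
From the singleton clause (A), A = 1.
But (~A) is also a unit clause — contradiction.
Neither E = 1 nor E = 0 works.
No assignment satisfies every clause.

No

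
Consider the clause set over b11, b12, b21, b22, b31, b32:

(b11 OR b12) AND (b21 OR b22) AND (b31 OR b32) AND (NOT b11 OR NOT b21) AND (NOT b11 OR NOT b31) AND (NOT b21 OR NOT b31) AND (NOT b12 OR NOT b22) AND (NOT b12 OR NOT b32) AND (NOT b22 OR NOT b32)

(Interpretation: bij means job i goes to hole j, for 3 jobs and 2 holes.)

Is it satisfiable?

Branch on b11: set b11 = true.
The clause (NOT b21) is unit, so b21 = false.
The clause (b22) is unit, so b22 = true.
The clause (NOT b31) is unit, so b31 = false.
The clause (b32) is unit, so b32 = true.
That conflicts with the unit clause (NOT b32).
Backtrack on b11: now try b11 = false.
The clause (b12) is unit, so b12 = true.
The clause (NOT b22) is unit, so b22 = false.
The clause (b21) is unit, so b21 = true.
The clause (NOT b31) is unit, so b31 = false.
The clause (b32) is unit, so b32 = true.
That conflicts with the unit clause (NOT b32).
Both values of b11 lead to a conflict.
No assignment satisfies every clause.

No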